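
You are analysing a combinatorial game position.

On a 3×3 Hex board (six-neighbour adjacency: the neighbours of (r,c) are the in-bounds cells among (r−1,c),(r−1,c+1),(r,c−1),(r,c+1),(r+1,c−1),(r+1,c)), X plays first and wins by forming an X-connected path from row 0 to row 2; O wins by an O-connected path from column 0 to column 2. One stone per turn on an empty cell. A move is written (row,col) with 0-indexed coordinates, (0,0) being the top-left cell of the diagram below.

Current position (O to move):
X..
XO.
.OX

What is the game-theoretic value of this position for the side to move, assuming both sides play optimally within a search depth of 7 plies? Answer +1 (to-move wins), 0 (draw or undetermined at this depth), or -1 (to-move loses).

value(X../XO./.OX, O) = +1

[X../XO./.OX] O move#1: (0,1):-1/XO./XO./.OX, (0,2):-1/X.O/XO./.OX, (1,2):-1/X../XOO/.OX, (2,0):+1/X../XO./OOX*
[X../XO./OOX] X move#2: (0,1):-1/XX./XO./OOX*, (0,2):-1/X.X/XO./OOX, (1,2):-1/X../XOX/OOX
[XX./XO./OOX] O move#3: (0,2):+1/XXO/XO./OOX*, (1,2):+1/XX./XOO/OOX
[XXO/XO./OOX] end (terminal -1, X#4); searched X../XO./.OX to 7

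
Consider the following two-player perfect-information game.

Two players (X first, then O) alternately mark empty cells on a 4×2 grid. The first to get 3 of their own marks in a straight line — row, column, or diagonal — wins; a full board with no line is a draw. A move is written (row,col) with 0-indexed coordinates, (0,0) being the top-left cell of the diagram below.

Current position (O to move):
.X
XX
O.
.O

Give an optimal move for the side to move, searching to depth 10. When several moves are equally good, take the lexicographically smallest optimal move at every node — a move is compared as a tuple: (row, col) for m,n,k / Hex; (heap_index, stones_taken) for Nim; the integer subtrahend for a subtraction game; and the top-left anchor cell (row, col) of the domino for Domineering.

ply 1, O at .X/XX/O./.O | (0,0)=-1→OX/XX/O./.O; (2,1)=+0→.X/XX/OO/.O*; (3,0)=-1→.X/XX/O./OO
ply 2, X at .X/XX/OO/.O | (0,0)=+0→XX/XX/OO/.O*; (3,0)=+0→.X/XX/OO/XO
ply 3, O at XX/XX/OO/.O | (3,0)=+0→XX/XX/OO/OO*
ply 4: XX/XX/OO/OO is terminal +0 (X); from .X/XX/O./.O depth 10

O's best at [.X/XX/O./.O]: (2,1)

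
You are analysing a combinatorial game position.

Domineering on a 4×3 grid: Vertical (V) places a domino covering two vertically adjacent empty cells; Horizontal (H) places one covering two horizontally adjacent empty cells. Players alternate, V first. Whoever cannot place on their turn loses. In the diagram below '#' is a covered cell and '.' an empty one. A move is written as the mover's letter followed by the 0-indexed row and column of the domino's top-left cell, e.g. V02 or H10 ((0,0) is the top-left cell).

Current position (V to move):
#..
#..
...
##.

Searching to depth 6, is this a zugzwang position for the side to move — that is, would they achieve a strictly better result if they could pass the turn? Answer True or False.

p1 V@[#../#../.../##.]: V01[##./##./.../##.]+1* V02[#.#/#.#/.../##.]+1 V11[#../##./.#./##.]+1 V12[#../#.#/..#/##.]+1 V22[#../#../..#/###]-1
p2 H@[##./##./.../##.]: H20[##./##./##./##.]-1* H21[##./##./.##/##.]-1
p3 V@[##./##./##./##.]: V02[###/###/##./##.]+1* V12[##./###/###/##.]+1 V22[##./##./###/###]+1
p4 H@[###/###/##./##.] terminal -1; root [#../#../.../##.] d6
pass branch (H moves first from the same position):
  | p1 H@[#../#../.../##.]: H01[###/#../.../##.]-1 H11[#../###/.../##.]+1* H20[#../#../##./##.]-1 H21[#../#../.##/##.]-1
  | p2 V@[#../###/.../##.]: V22[#../###/..#/###]-1*
  | p3 H@[#../###/..#/###]: H01[###/###/..#/###]+1* H20[#../###/###/###]+1
  | p4 V@[###/###/..#/###] terminal -1; root [#../#../.../##.] d6
V moving scores +1; V passing scores -1

zugzwang(#../#../.../##., V) = False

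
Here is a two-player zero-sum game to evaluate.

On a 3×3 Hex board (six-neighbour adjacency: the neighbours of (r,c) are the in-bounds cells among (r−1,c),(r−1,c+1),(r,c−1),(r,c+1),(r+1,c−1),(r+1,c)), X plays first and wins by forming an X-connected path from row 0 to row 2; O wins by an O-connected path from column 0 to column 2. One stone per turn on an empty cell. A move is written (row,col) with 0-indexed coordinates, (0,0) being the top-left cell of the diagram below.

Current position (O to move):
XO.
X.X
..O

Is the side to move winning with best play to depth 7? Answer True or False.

O winning at [XO./X.X/..O]: False

[XO./X.X/..O] O move#1: (0,2):-1/XOO/X.X/..O*, (1,1):-1/XO./XOX/..O, (2,0):-1/XO./X.X/O.O, (2,1):-1/XO./X.X/.OO
[XOO/X.X/..O] X move#2: (1,1):+1/XOO/XXX/..O*, (2,0):+1/XOO/X.X/X.O, (2,1):+1/XOO/X.X/.XO
[XOO/XXX/..O] O move#3: (2,0):-1/XOO/XXX/O.O*, (2,1):-1/XOO/XXX/.OO
[XOO/XXX/O.O] X move#4: (2,1):+1/XOO/XXX/OXO*
[XOO/XXX/OXO] end (terminal -1, O#5); searched XO./X.X/..O to 7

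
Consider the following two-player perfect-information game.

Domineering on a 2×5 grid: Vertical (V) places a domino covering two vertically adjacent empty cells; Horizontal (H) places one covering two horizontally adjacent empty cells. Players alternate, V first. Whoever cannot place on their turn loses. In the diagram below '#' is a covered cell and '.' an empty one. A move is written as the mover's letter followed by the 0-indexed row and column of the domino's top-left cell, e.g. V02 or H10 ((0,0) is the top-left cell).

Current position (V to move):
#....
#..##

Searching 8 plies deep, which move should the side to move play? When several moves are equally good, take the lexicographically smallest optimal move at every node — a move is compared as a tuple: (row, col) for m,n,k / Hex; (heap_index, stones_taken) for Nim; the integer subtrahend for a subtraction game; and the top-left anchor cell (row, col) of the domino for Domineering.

ply 1, V at #..../#..## | V01=-1→##.../##.##; V02=+1→#.#../#.###*
ply 2, H at #.#../#.### | H03=-1→#.###/#.###*
ply 3, V at #.###/#.### | V01=+1→#####/#####*
ply 4: #####/##### is terminal -1 (H); from #..../#..## depth 8

V's best at [#..../#..##]: V02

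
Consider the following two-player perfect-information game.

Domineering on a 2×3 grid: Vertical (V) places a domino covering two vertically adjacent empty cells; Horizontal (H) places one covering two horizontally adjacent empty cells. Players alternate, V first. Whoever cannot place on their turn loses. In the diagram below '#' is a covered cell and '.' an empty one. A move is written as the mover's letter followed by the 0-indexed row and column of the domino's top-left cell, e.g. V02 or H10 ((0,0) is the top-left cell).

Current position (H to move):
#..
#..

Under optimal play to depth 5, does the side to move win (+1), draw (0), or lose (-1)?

value(#../#.., H) = +1

ply 1, H at #../#.. | H01=+1→###/#..*; H11=+1→#../###
ply 2: ###/#.. is terminal -1 (V); from #../#.. depth 5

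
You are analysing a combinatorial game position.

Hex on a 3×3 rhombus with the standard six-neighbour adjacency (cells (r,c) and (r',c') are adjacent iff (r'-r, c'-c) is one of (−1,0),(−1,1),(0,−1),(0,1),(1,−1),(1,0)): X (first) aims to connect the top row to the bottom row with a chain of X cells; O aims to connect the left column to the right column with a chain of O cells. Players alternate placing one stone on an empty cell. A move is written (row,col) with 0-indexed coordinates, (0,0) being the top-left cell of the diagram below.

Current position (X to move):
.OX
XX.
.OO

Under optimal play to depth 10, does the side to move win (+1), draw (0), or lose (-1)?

value(.OX/XX./.OO, X) = +1

[.OX/XX./.OO] X move#1: (0,0):-1/XOX/XX./.OO, (1,2):-1/.OX/XXX/.OO, (2,0):+1/.OX/XX./XOO*
[.OX/XX./XOO] end (terminal -1, O#2); searched .OX/XX./.OO to 10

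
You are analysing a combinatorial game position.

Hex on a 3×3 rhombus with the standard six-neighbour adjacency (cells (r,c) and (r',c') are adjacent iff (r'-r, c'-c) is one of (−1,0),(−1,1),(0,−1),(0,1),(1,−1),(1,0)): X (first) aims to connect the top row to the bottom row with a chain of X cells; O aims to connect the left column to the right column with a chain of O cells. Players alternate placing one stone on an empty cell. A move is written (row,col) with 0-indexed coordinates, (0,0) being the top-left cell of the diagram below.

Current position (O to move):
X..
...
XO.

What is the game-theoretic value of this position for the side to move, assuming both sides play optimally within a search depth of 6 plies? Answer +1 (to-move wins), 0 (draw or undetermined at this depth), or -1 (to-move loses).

p1 O@[X../.../XO.]: (0,1)[XO./.../XO.]-1* (0,2)[X.O/.../XO.]-1 (1,0)[X../O../XO.]-1 (1,1)[X../.O./XO.]-1 (1,2)[X../..O/XO.]-1 (2,2)[X../.../XOO]-1
p2 X@[XO./.../XO.]: (0,2)[XOX/.../XO.]+1* (1,0)[XO./X../XO.]+1 (1,1)[XO./.X./XO.]+1 (1,2)[XO./..X/XO.]+1 (2,2)[XO./.../XOX]+1
p3 O@[XOX/.../XO.]: (1,0)[XOX/O../XO.]-1* (1,1)[XOX/.O./XO.]-1 (1,2)[XOX/..O/XO.]-1 (2,2)[XOX/.../XOO]-1
p4 X@[XOX/O../XO.]: (1,1)[XOX/OX./XO.]+1* (1,2)[XOX/O.X/XO.]+1 (2,2)[XOX/O../XOX]+1
p5 O@[XOX/OX./XO.] terminal -1; root [X../.../XO.] d6

value(X../.../XO., O) = -1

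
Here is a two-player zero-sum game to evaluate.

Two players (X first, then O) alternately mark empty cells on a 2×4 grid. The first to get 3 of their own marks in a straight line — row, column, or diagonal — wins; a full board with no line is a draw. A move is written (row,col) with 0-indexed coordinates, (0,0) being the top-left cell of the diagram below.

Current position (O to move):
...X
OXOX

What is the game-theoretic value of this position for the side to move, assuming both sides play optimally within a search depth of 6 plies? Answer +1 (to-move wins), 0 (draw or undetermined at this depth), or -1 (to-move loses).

value(...X/OXOX, O) = 0

ply 1, O at ...X/OXOX | (0,0)=+0→O..X/OXOX*; (0,1)=+0→.O.X/OXOX; (0,2)=+0→..OX/OXOX
ply 2, X at O..X/OXOX | (0,1)=+0→OX.X/OXOX*; (0,2)=+0→O.XX/OXOX
ply 3, O at OX.X/OXOX | (0,2)=+0→OXOX/OXOX*
ply 4: OXOX/OXOX is terminal +0 (X); from ...X/OXOX depth 6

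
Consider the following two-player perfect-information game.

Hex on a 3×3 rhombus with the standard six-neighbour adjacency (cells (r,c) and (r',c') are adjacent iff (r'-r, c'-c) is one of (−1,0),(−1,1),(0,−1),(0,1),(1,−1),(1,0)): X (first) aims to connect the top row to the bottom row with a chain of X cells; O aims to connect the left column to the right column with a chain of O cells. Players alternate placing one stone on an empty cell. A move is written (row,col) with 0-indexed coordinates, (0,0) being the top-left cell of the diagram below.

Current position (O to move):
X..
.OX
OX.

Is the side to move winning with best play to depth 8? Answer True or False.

[X../.OX/OX.] O move#1: (0,1):-1/XO./.OX/OX., (0,2):+1/X.O/.OX/OX.*, (1,0):-1/X../OOX/OX., (2,2):-1/X../.OX/OXO
[X.O/.OX/OX.] end (terminal -1, X#2); searched X../.OX/OX. to 8

O winning at [X../.OX/OX.]: True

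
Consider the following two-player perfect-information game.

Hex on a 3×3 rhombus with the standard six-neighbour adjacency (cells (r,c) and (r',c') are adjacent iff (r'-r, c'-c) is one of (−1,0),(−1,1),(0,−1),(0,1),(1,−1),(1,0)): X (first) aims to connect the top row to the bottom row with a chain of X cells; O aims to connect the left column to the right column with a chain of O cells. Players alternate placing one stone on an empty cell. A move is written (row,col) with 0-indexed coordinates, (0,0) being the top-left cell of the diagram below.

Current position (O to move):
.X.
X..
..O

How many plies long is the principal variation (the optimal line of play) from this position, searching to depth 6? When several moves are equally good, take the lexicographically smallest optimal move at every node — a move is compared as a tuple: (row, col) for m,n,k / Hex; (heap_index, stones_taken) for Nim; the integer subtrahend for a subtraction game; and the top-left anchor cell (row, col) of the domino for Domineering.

[.X./X../..O] O move#1: (0,0):-1/OX./X../..O, (0,2):-1/.XO/X../..O, (1,1):-1/.X./XO./..O, (1,2):-1/.X./X.O/..O, (2,0):+1/.X./X../O.O*, (2,1):-1/.X./X../.OO
[.X./X../O.O] X move#2: (0,0):-1/XX./X../O.O*, (0,2):-1/.XX/X../O.O, (1,1):-1/.X./XX./O.O, (1,2):-1/.X./X.X/O.O, (2,1):-1/.X./X../OXO
[XX./X../O.O] O move#3: (0,2):+1/XXO/X../O.O*, (1,1):+1/XX./XO./O.O, (1,2):+1/XX./X.O/O.O, (2,1):+1/XX./X../OOO
[XXO/X../O.O] X move#4: (1,1):-1/XXO/XX./O.O*, (1,2):-1/XXO/X.X/O.O, (2,1):-1/XXO/X../OXO
[XXO/XX./O.O] O move#5: (1,2):-1/XXO/XXO/O.O, (2,1):+1/XXO/XX./OOO*
[XXO/XX./OOO] end (terminal -1, X#6); searched .X./X../..O to 6

PV length from [.X./X../..O]: 5 plies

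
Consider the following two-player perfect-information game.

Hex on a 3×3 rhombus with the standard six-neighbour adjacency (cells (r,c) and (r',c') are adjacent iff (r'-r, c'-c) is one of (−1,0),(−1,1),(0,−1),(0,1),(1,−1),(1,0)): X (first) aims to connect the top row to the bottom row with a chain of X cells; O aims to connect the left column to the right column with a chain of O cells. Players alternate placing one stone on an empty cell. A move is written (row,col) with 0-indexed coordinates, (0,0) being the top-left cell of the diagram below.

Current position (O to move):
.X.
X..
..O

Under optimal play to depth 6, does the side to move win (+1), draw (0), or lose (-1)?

value(.X./X../..O, O) = +1

p1 O@[.X./X../..O]: (0,0)[OX./X../..O]-1 (0,2)[.XO/X../..O]-1 (1,1)[.X./XO./..O]-1 (1,2)[.X./X.O/..O]-1 (2,0)[.X./X../O.O]+1* (2,1)[.X./X../.OO]-1
p2 X@[.X./X../O.O]: (0,0)[XX./X../O.O]-1* (0,2)[.XX/X../O.O]-1 (1,1)[.X./XX./O.O]-1 (1,2)[.X./X.X/O.O]-1 (2,1)[.X./X../OXO]-1
p3 O@[XX./X../O.O]: (0,2)[XXO/X../O.O]+1* (1,1)[XX./XO./O.O]+1 (1,2)[XX./X.O/O.O]+1 (2,1)[XX./X../OOO]+1
p4 X@[XXO/X../O.O]: (1,1)[XXO/XX./O.O]-1* (1,2)[XXO/X.X/O.O]-1 (2,1)[XXO/X../OXO]-1
p5 O@[XXO/XX./O.O]: (1,2)[XXO/XXO/O.O]-1 (2,1)[XXO/XX./OOO]+1*
p6 X@[XXO/XX./OOO] terminal -1; root [.X./X../..O] d6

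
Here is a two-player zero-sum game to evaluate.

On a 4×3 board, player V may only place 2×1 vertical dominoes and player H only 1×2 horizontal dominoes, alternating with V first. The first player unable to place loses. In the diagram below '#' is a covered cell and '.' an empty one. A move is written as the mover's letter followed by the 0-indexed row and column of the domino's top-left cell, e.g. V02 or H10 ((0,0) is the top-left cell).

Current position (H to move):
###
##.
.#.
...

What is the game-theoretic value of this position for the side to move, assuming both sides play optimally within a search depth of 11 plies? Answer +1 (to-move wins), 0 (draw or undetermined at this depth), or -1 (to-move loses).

value(###/##./.#./..., H) = -1

[###/##./.#./...] H move#1: H30:-1/###/##./.#./##.*, H31:-1/###/##./.#./.##
[###/##./.#./##.] V move#2: V12:+1/###/###/.##/##.*, V22:+1/###/##./.##/###
[###/###/.##/##.] end (terminal -1, H#3); searched ###/##./.#./... to 11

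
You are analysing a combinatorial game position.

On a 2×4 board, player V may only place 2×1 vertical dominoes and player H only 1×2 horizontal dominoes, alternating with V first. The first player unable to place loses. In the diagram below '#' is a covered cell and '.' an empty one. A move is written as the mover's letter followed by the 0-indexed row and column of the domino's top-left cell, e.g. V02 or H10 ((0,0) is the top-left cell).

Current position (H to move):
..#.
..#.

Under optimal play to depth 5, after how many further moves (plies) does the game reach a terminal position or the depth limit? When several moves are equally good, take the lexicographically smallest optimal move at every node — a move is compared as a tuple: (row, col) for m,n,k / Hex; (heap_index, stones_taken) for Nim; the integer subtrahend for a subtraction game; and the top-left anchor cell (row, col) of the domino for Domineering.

p1 H@[..#./..#.]: H00[###./..#.]+1* H10[..#./###.]+1
p2 V@[###./..#.]: V03[####/..##]-1*
p3 H@[####/..##]: H10[####/####]+1*
p4 V@[####/####] terminal -1; root [..#./..#.] d5

PV length from [..#./..#.]: 3 plies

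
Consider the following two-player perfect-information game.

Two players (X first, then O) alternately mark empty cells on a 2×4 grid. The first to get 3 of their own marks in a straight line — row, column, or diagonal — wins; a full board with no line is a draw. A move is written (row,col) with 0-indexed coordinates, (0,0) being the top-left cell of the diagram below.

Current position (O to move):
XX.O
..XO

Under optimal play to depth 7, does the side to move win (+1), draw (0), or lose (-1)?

value(XX.O/..XO, O) = 0

[XX.O/..XO] O move#1: (0,2):+0/XXOO/..XO*, (1,0):-1/XX.O/O.XO, (1,1):-1/XX.O/.OXO
[XXOO/..XO] X move#2: (1,0):+0/XXOO/X.XO*, (1,1):+0/XXOO/.XXO
[XXOO/X.XO] O move#3: (1,1):+0/XXOO/XOXO*
[XXOO/XOXO] end (terminal +0, X#4); searched XX.O/..XO to 7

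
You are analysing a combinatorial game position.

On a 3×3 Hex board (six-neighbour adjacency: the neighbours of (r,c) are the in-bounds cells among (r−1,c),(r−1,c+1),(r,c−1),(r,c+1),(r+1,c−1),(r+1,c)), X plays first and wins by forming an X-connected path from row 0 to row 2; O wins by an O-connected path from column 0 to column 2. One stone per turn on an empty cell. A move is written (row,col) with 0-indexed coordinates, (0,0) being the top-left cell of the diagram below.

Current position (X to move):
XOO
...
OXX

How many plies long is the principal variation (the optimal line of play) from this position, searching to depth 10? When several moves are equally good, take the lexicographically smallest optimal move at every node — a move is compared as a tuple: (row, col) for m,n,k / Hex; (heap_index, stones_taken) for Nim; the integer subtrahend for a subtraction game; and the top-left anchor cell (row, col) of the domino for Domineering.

p1 X@[XOO/.../OXX]: (1,0)[XOO/X../OXX]-1* (1,1)[XOO/.X./OXX]-1 (1,2)[XOO/..X/OXX]-1
p2 O@[XOO/X../OXX]: (1,1)[XOO/XO./OXX]+1* (1,2)[XOO/X.O/OXX]-1
p3 X@[XOO/XO./OXX] terminal -1; root [XOO/.../OXX] d10

PV length from [XOO/.../OXX]: 2 plies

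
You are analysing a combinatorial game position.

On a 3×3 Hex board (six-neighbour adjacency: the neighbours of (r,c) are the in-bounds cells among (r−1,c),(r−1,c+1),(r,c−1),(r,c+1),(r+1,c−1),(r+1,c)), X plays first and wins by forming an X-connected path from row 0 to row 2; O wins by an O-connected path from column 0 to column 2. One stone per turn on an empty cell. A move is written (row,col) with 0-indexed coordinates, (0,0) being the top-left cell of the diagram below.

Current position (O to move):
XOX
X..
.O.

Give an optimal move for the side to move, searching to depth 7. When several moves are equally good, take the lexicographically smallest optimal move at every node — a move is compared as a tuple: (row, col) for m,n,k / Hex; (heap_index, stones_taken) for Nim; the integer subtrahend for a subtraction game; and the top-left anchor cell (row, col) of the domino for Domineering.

O's best at [XOX/X../.O.]: (2,0)

p1 O@[XOX/X../.O.]: (1,1)[XOX/XO./.O.]-1 (1,2)[XOX/X.O/.O.]-1 (2,0)[XOX/X../OO.]+1* (2,2)[XOX/X../.OO]-1
p2 X@[XOX/X../OO.]: (1,1)[XOX/XX./OO.]-1* (1,2)[XOX/X.X/OO.]-1 (2,2)[XOX/X../OOX]-1
p3 O@[XOX/XX./OO.]: (1,2)[XOX/XXO/OO.]+1* (2,2)[XOX/XX./OOO]+1
p4 X@[XOX/XXO/OO.] terminal -1; root [XOX/X../.O.] d7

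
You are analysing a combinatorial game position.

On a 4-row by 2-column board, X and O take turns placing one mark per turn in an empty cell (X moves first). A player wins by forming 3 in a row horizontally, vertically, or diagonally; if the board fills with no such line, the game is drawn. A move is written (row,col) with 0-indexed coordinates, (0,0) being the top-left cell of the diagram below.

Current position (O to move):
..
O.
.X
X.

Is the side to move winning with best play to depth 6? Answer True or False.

ply 1, O at ../O./.X/X. | (0,0)=+0→O./O./.X/X.*; (0,1)=+0→.O/O./.X/X.; (1,1)=+0→../OO/.X/X.; (2,0)=+0→../O./OX/X.; (3,1)=+0→../O./.X/XO
ply 2, X at O./O./.X/X. | (0,1)=-1→OX/O./.X/X.; (1,1)=-1→O./OX/.X/X.; (2,0)=+0→O./O./XX/X.*; (3,1)=-1→O./O./.X/XX
ply 3, O at O./O./XX/X. | (0,1)=+0→OO/O./XX/X.*; (1,1)=+0→O./OO/XX/X.; (3,1)=+0→O./O./XX/XO
ply 4, X at OO/O./XX/X. | (1,1)=+0→OO/OX/XX/X.*; (3,1)=+0→OO/O./XX/XX
ply 5, O at OO/OX/XX/X. | (3,1)=+0→OO/OX/XX/XO*
ply 6: OO/OX/XX/XO is terminal +0 (X); from ../O./.X/X. depth 6

O winning at [../O./.X/X.]: False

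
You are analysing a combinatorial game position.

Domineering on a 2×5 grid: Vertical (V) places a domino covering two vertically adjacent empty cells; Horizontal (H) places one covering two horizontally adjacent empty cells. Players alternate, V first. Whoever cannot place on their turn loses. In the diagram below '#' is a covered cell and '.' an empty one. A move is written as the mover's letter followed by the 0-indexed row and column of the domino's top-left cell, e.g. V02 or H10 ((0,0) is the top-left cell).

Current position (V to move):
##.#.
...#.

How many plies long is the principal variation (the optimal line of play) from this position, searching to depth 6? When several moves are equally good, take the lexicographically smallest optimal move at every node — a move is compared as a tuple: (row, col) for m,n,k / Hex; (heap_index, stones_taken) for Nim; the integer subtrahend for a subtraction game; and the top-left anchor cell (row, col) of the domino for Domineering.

PV length from [##.#./...#.]: 3 plies

ply 1, V at ##.#./...#. | V02=+1→####./..##.*; V04=-1→##.##/...##
ply 2, H at ####./..##. | H10=-1→####./####.*
ply 3, V at ####./####. | V04=+1→#####/#####*
ply 4: #####/##### is terminal -1 (H); from ##.#./...#. depth 6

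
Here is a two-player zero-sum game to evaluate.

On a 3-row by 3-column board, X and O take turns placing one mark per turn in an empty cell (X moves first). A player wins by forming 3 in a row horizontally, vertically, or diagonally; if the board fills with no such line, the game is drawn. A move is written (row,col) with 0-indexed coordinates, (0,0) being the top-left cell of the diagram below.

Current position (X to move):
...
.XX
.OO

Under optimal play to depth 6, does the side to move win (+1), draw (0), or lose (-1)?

value(.../.XX/.OO, X) = +1

p1 X@[.../.XX/.OO]: (0,0)[X../.XX/.OO]-1 (0,1)[.X./.XX/.OO]-1 (0,2)[..X/.XX/.OO]-1 (1,0)[.../XXX/.OO]+1* (2,0)[.../.XX/XOO]+1
p2 O@[.../XXX/.OO] terminal -1; root [.../.XX/.OO] d6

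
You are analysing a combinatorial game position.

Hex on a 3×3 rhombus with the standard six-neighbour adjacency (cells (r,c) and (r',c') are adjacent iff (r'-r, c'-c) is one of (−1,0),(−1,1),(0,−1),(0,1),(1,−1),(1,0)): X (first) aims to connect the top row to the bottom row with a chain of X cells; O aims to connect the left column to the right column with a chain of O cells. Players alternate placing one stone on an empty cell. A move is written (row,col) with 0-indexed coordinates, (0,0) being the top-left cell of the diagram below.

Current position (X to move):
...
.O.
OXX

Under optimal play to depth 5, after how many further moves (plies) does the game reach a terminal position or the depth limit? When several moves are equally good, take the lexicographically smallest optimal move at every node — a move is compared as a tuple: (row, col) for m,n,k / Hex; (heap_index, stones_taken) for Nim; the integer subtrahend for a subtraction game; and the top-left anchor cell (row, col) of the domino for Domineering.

PV length from [.../.O./OXX]: 4 plies

p1 X@[.../.O./OXX]: (0,0)[X../.O./OXX]-1* (0,1)[.X./.O./OXX]-1 (0,2)[..X/.O./OXX]-1 (1,0)[.../XO./OXX]-1 (1,2)[.../.OX/OXX]-1
p2 O@[X../.O./OXX]: (0,1)[XO./.O./OXX]+1* (0,2)[X.O/.O./OXX]+1 (1,0)[X../OO./OXX]+1 (1,2)[X../.OO/OXX]+1
p3 X@[XO./.O./OXX]: (0,2)[XOX/.O./OXX]-1* (1,0)[XO./XO./OXX]-1 (1,2)[XO./.OX/OXX]-1
p4 O@[XOX/.O./OXX]: (1,0)[XOX/OO./OXX]-1 (1,2)[XOX/.OO/OXX]+1*
p5 X@[XOX/.OO/OXX] terminal -1; root [.../.O./OXX] d5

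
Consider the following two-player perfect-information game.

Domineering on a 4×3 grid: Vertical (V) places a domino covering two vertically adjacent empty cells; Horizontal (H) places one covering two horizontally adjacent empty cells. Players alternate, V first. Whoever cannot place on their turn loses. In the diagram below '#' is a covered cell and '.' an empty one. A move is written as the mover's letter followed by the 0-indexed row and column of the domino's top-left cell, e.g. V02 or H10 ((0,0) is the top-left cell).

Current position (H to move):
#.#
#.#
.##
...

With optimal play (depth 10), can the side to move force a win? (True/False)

H winning at [#.#/#.#/.##/...]: False

p1 H@[#.#/#.#/.##/...]: H30[#.#/#.#/.##/##.]-1* H31[#.#/#.#/.##/.##]-1
p2 V@[#.#/#.#/.##/##.]: V01[###/###/.##/##.]+1*
p3 H@[###/###/.##/##.] terminal -1; root [#.#/#.#/.##/...] d10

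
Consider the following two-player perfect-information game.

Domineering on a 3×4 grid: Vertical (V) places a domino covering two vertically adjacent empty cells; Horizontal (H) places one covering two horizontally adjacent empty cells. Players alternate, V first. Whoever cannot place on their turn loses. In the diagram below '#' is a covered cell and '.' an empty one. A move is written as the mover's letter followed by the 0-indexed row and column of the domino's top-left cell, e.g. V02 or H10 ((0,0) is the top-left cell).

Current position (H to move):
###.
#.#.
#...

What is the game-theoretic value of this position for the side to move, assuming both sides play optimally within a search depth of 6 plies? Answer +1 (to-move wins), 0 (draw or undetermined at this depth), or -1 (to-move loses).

p1 H@[###./#.#./#...]: H21[###./#.#./###.]-1* H22[###./#.#./#.##]-1
p2 V@[###./#.#./###.]: V03[####/#.##/###.]+1* V13[###./#.##/####]+1
p3 H@[####/#.##/###.] terminal -1; root [###./#.#./#...] d6

value(###./#.#./#..., H) = -1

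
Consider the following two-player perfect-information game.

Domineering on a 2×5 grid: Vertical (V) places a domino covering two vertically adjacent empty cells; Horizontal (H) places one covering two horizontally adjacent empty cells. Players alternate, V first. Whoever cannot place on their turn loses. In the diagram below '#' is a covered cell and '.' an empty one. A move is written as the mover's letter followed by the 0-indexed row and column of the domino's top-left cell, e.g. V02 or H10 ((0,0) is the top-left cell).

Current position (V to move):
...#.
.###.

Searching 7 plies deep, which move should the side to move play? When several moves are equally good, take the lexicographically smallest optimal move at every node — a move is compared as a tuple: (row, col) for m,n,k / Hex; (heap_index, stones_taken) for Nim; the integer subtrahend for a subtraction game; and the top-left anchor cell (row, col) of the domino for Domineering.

[...#./.###.] V move#1: V00:+1/#..#./####.*, V04:-1/...##/.####
[#..#./####.] H move#2: H01:-1/####./####.*
[####./####.] V move#3: V04:+1/#####/#####*
[#####/#####] end (terminal -1, H#4); searched ...#./.###. to 7

V's best at [...#./.###.]: V00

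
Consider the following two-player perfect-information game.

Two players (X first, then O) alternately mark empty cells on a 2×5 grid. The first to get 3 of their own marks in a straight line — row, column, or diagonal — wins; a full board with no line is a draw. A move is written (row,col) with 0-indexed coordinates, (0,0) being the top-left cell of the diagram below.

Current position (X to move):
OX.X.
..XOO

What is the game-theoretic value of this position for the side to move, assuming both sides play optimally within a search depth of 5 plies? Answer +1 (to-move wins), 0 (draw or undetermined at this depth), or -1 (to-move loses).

ply 1, X at OX.X./..XOO | (0,2)=+1→OXXX./..XOO*; (0,4)=+0→OX.XX/..XOO; (1,0)=+1→OX.X./X.XOO; (1,1)=+1→OX.X./.XXOO
ply 2: OXXX./..XOO is terminal -1 (O); from OX.X./..XOO depth 5

value(OX.X./..XOO, X) = +1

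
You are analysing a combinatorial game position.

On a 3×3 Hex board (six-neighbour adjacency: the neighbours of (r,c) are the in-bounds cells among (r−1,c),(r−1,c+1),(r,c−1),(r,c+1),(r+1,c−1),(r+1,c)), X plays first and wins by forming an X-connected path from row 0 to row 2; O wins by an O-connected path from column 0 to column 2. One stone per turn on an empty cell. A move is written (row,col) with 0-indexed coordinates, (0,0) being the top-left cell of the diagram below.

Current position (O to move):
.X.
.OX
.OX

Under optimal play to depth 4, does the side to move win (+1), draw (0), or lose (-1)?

value(.X./.OX/.OX, O) = +1

p1 O@[.X./.OX/.OX]: (0,0)[OX./.OX/.OX]-1 (0,2)[.XO/.OX/.OX]+1* (1,0)[.X./OOX/.OX]-1 (2,0)[.X./.OX/OOX]-1
p2 X@[.XO/.OX/.OX]: (0,0)[XXO/.OX/.OX]-1* (1,0)[.XO/XOX/.OX]-1 (2,0)[.XO/.OX/XOX]-1
p3 O@[XXO/.OX/.OX]: (1,0)[XXO/OOX/.OX]+1* (2,0)[XXO/.OX/OOX]+1
p4 X@[XXO/OOX/.OX] terminal -1; root [.X./.OX/.OX] d4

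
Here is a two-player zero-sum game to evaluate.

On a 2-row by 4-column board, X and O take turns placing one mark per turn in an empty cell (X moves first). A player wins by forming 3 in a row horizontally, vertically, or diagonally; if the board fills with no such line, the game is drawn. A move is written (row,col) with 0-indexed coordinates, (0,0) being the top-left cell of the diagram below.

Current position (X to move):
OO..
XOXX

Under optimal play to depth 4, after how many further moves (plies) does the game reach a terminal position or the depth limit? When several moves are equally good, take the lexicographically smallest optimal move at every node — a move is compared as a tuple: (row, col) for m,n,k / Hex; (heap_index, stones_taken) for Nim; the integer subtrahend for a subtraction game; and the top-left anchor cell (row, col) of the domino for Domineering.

[OO../XOXX] X move#1: (0,2):+0/OOX./XOXX*, (0,3):-1/OO.X/XOXX
[OOX./XOXX] O move#2: (0,3):+0/OOXO/XOXX*
[OOXO/XOXX] end (terminal +0, X#3); searched OO../XOXX to 4

PV length from [OO../XOXX]: 2 plies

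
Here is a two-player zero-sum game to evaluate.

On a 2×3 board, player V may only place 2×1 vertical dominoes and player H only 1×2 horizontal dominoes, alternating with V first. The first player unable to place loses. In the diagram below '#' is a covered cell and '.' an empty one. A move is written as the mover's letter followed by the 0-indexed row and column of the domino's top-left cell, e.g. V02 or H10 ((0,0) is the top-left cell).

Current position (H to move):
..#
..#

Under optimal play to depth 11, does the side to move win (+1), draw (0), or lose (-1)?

value(..#/..#, H) = +1

ply 1, H at ..#/..# | H00=+1→###/..#*; H10=+1→..#/###
ply 2: ###/..# is terminal -1 (V); from ..#/..# depth 11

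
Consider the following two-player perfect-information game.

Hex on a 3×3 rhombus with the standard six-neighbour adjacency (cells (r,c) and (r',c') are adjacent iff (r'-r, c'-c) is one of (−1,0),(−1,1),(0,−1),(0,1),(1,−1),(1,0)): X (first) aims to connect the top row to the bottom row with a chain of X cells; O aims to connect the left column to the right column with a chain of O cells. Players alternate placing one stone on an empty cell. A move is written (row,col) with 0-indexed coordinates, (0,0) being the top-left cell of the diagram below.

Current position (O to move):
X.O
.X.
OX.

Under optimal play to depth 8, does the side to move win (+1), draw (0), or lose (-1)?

value(X.O/.X./OX., O) = -1

p1 O@[X.O/.X./OX.]: (0,1)[XOO/.X./OX.]-1* (1,0)[X.O/OX./OX.]-1 (1,2)[X.O/.XO/OX.]-1 (2,2)[X.O/.X./OXO]-1
p2 X@[XOO/.X./OX.]: (1,0)[XOO/XX./OX.]+1* (1,2)[XOO/.XX/OX.]-1 (2,2)[XOO/.X./OXX]-1
p3 O@[XOO/XX./OX.] terminal -1; root [X.O/.X./OX.] d8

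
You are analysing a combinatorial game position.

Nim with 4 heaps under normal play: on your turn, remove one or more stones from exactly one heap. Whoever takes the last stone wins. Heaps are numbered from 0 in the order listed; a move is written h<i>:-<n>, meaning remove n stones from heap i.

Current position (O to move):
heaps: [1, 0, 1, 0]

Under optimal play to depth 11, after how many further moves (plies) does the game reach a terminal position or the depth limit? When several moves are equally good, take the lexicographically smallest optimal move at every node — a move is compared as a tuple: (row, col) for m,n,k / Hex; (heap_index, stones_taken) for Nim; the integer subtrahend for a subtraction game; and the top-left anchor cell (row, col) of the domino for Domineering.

ply 1, O at (1,0,1,0) | h0:-1=-1→(0,0,1,0)*; h2:-1=-1→(1,0,0,0)
ply 2, X at (0,0,1,0) | h2:-1=+1→(0,0,0,0)*
ply 3: (0,0,0,0) is terminal -1 (O); from (1,0,1,0) depth 11

PV length from [(1,0,1,0)]: 2 plies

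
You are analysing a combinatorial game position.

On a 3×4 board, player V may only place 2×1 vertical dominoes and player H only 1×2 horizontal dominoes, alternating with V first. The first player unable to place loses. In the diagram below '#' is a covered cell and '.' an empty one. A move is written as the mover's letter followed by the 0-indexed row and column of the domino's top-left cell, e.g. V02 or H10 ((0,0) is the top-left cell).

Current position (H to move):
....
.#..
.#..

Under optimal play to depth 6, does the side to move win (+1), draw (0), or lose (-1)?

value(..../.#../.#.., H) = +1

[..../.#../.#..] H move#1: H00:-1/##../.#../.#.., H01:-1/.##./.#../.#.., H02:-1/..##/.#../.#.., H12:+1/..../.###/.#..*, H22:-1/..../.#../.###
[..../.###/.#..] V move#2: V00:-1/#.../####/.#..*, V10:-1/..../####/##..
[#.../####/.#..] H move#3: H01:+1/###./####/.#..*, H02:+1/#.##/####/.#.., H22:+1/#.../####/.###
[###./####/.#..] end (terminal -1, V#4); searched ..../.#../.#.. to 6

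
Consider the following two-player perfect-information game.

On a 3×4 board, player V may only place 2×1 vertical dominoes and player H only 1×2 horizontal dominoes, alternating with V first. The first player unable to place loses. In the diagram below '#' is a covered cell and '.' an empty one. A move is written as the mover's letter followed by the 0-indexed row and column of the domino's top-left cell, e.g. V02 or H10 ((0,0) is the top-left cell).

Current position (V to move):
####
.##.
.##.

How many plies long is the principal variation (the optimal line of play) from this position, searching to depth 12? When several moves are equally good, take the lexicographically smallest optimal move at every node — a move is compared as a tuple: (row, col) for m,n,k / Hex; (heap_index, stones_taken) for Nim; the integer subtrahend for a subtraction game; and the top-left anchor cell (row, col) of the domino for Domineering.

PV length from [####/.##./.##.]: 1 ply

p1 V@[####/.##./.##.]: V10[####/###./###.]+1* V13[####/.###/.###]+1
p2 H@[####/###./###.] terminal -1; root [####/.##./.##.] d12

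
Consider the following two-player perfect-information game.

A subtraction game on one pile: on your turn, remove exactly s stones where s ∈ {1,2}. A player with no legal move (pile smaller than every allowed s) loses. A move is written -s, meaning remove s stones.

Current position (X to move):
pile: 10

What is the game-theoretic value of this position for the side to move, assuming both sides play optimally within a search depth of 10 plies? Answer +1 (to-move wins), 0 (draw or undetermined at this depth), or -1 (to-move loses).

ply 1, X at 10 | -1=+1→9*; -2=-1→8
ply 2, O at 9 | -1=-1→8*; -2=-1→7
ply 3, X at 8 | -1=-1→7; -2=+1→6*
ply 4, O at 6 | -1=-1→5*; -2=-1→4
ply 5, X at 5 | -1=-1→4; -2=+1→3*
ply 6, O at 3 | -1=-1→2*; -2=-1→1
ply 7, X at 2 | -1=-1→1; -2=+1→0*
ply 8: 0 is terminal -1 (O); from 10 depth 10

value(10, X) = +1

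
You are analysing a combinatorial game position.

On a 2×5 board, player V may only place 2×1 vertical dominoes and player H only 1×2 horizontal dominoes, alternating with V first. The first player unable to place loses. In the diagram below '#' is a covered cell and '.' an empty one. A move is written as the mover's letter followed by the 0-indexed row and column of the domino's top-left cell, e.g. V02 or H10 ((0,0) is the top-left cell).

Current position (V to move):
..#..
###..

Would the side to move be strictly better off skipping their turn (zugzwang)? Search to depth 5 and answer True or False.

zugzwang(..#../###.., V) = False

ply 1, V at ..#../###.. | V03=+1→..##./####.*; V04=+1→..#.#/###.#
ply 2, H at ..##./####. | H00=-1→####./####.*
ply 3, V at ####./####. | V04=+1→#####/#####*
ply 4: #####/##### is terminal -1 (H); from ..#../###.. depth 5
suppose V passes — search the same position with H to move:
pass> ply 1, H at ..#../###.. | H00=-1→###../###..; H03=+1→..###/###..*; H13=+1→..#../#####
pass> ply 2: ..###/###.. is terminal -1 (V); from ..#../###.. depth 5
for V: play +1, pass -1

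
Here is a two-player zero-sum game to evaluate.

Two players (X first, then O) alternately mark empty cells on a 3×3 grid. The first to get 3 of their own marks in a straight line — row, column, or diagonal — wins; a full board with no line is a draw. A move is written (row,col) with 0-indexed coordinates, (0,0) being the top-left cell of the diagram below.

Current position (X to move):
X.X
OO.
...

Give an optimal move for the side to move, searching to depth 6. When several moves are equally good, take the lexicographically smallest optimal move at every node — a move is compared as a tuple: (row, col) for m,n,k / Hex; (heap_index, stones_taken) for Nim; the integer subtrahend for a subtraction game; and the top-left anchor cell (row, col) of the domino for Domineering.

ply 1, X at X.X/OO./... | (0,1)=+1→XXX/OO./...*; (1,2)=+1→X.X/OOX/...; (2,0)=-1→X.X/OO./X..; (2,1)=-1→X.X/OO./.X.; (2,2)=-1→X.X/OO./..X
ply 2: XXX/OO./... is terminal -1 (O); from X.X/OO./... depth 6

X's best at [X.X/OO./...]: (0,1)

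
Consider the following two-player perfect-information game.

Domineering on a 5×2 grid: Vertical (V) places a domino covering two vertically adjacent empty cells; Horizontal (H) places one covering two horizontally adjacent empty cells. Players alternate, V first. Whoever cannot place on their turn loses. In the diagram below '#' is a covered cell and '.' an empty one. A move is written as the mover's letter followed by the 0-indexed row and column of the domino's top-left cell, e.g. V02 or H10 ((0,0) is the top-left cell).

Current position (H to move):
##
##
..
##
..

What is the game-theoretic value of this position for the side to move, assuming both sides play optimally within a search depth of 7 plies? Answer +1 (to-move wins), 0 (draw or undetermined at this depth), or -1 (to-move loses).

[##/##/../##/..] H move#1: H20:+1/##/##/##/##/..*, H40:+1/##/##/../##/##
[##/##/##/##/..] end (terminal -1, V#2); searched ##/##/../##/.. to 7

value(##/##/../##/.., H) = +1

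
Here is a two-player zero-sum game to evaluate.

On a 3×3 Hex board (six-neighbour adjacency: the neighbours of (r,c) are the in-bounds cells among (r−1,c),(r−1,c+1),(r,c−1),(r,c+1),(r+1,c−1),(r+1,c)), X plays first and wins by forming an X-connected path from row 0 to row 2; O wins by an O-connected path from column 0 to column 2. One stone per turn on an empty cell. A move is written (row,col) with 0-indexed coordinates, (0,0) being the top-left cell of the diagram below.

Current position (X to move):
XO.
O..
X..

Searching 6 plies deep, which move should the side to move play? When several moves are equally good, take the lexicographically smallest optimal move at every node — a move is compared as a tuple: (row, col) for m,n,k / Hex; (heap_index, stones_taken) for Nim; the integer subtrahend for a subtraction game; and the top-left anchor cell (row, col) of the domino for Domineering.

X's best at [XO./O../X..]: (0,2)

p1 X@[XO./O../X..]: (0,2)[XOX/O../X..]+1* (1,1)[XO./OX./X..]-1 (1,2)[XO./O.X/X..]-1 (2,1)[XO./O../XX.]-1 (2,2)[XO./O../X.X]-1
p2 O@[XOX/O../X..]: (1,1)[XOX/OO./X..]-1* (1,2)[XOX/O.O/X..]-1 (2,1)[XOX/O../XO.]-1 (2,2)[XOX/O../X.O]-1
p3 X@[XOX/OO./X..]: (1,2)[XOX/OOX/X..]+1* (2,1)[XOX/OO./XX.]-1 (2,2)[XOX/OO./X.X]-1
p4 O@[XOX/OOX/X..]: (2,1)[XOX/OOX/XO.]-1* (2,2)[XOX/OOX/X.O]-1
p5 X@[XOX/OOX/XO.]: (2,2)[XOX/OOX/XOX]+1*
p6 O@[XOX/OOX/XOX] terminal -1; root [XO./O../X..] d6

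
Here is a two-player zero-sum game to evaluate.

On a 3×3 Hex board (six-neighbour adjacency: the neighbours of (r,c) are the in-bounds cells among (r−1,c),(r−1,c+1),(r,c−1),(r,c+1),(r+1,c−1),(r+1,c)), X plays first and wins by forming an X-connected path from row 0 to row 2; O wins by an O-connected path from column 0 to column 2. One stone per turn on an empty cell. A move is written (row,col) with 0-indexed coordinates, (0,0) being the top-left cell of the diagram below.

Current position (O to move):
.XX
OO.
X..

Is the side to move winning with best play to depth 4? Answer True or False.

O winning at [.XX/OO./X..]: True

p1 O@[.XX/OO./X..]: (0,0)[OXX/OO./X..]-1 (1,2)[.XX/OOO/X..]+1* (2,1)[.XX/OO./XO.]+1 (2,2)[.XX/OO./X.O]+1
p2 X@[.XX/OOO/X..] terminal -1; root [.XX/OO./X..] d4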